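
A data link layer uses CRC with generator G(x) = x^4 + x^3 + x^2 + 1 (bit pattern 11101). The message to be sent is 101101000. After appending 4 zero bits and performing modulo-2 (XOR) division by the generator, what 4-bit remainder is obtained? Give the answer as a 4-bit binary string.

1010

Append 4 zeros: 1011010000000. Divide by 11101 (XOR where the leading bit is 1):
  pos 0: 10110 XOR 11101 = 01011
  pos 1: 10111 XOR 11101 = 01010
  pos 2: 10100 XOR 11101 = 01001
  pos 3: 10010 XOR 11101 = 01111
  pos 4: 11110 XOR 11101 = 00011
  pos 7: 11000 XOR 11101 = 00101
Remainder (last 4 bits) = 1010. This is the CRC / FCS.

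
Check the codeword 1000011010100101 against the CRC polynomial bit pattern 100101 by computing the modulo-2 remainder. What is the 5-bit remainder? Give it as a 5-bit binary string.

Modulo-2 division of 1000011010100101 by 100101:
  pos 0: 100001 XOR 100101 = 000100
  pos 3: 100101 XOR 100101 = 000000
  pos 10: 100101 XOR 100101 = 000000
Remainder = 00000 (zero — the frame passes the CRC check).

00000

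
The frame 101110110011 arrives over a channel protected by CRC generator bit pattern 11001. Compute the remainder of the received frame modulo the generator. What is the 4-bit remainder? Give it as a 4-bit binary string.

Modulo-2 division of 101110110011 by 11001:
  pos 0: 10111 XOR 11001 = 01110
  pos 1: 11100 XOR 11001 = 00101
  pos 3: 10111 XOR 11001 = 01110
  pos 4: 11100 XOR 11001 = 00101
  pos 6: 10101 XOR 11001 = 01100
  pos 7: 11001 XOR 11001 = 00000
Remainder = 0000 (zero — the frame passes the CRC check).

0000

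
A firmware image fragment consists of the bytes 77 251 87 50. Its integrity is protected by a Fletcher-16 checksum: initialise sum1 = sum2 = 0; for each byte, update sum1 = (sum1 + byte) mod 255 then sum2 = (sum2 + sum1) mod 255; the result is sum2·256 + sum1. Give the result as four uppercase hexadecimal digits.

0AD2

Running sums (mod 255):
  after byte 0 (77): sum1=77, sum2=77
  after byte 1 (251): sum1=73, sum2=150
  after byte 2 (87): sum1=160, sum2=55
  after byte 3 (50): sum1=210, sum2=10
Checksum = sum2·256 + sum1 = 10·256 + 210 = 2770 = 0x0AD2.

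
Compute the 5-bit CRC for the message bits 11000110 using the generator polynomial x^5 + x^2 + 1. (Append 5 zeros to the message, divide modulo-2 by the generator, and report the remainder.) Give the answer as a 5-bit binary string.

Append 5 zeros: 1100011000000. Divide by 100101 (XOR where the leading bit is 1):
  pos 0: 110001 XOR 100101 = 010100
  pos 1: 101001 XOR 100101 = 001100
  pos 3: 110000 XOR 100101 = 010101
  pos 4: 101010 XOR 100101 = 001111
  pos 6: 111100 XOR 100101 = 011001
  pos 7: 110010 XOR 100101 = 010111
Remainder (last 5 bits) = 10111. This is the CRC / FCS.

10111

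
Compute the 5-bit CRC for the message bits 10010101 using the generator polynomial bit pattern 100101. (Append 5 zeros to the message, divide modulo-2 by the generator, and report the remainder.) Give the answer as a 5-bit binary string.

00101

Append 5 zeros: 1001010100000. Divide by 100101 (XOR where the leading bit is 1):
  pos 0: 100101 XOR 100101 = 000000
  pos 7: 100000 XOR 100101 = 000101
Remainder (last 5 bits) = 00101. This is the CRC / FCS.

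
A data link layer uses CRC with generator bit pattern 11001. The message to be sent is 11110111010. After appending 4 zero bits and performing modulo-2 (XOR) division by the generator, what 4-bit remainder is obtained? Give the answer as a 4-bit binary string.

0011

Append 4 zeros: 111101110100000. Divide by 11001 (XOR where the leading bit is 1):
  pos 0: 11110 XOR 11001 = 00111
  pos 2: 11111 XOR 11001 = 00110
  pos 4: 11010 XOR 11001 = 00011
  pos 7: 11100 XOR 11001 = 00101
  pos 9: 10100 XOR 11001 = 01101
  pos 10: 11010 XOR 11001 = 00011
Remainder (last 4 bits) = 0011. This is the CRC / FCS.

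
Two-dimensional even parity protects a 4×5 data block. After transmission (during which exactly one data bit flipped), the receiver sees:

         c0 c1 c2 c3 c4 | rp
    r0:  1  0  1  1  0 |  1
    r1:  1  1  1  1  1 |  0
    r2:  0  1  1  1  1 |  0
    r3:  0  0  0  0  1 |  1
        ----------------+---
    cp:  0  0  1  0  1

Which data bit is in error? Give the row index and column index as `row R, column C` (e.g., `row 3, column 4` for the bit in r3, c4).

row 1, column 3

Recompute each row's even parity and compare to rp:
  r0: data parity 1, sent rp 1 → ok
  r1: data parity 1, sent rp 0 → mismatch
  r2: data parity 0, sent rp 0 → ok
  r3: data parity 1, sent rp 1 → ok
Recompute each column's even parity and compare to cp:
  c0: data parity 0, sent cp 0 → ok
  c1: data parity 0, sent cp 0 → ok
  c2: data parity 1, sent cp 1 → ok
  c3: data parity 1, sent cp 0 → mismatch
  c4: data parity 1, sent cp 1 → ok
Exactly one row (r1) and one column (c3) fail → the flipped bit is at their intersection.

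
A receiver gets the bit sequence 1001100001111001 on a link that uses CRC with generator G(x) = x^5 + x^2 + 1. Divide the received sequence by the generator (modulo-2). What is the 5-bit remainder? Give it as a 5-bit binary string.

Modulo-2 division of 1001100001111001 by 100101:
  pos 0: 100110 XOR 100101 = 000011
  pos 4: 110001 XOR 100101 = 010100
  pos 5: 101001 XOR 100101 = 001100
  pos 7: 110011 XOR 100101 = 010110
  pos 8: 101100 XOR 100101 = 001001
  pos 10: 100101 XOR 100101 = 000000
Remainder = 00000 (zero — the frame passes the CRC check).

00000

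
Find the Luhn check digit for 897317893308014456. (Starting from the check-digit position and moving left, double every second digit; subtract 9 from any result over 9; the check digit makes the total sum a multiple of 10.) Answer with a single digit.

9

Partial digits right→left: 6 5 4 4 1 0 8 0 3 3 9 8 7 1 3 7 9 8
Double every second digit counting from the check-digit position (so the 1st, 3rd, 5th, ... of the partial from the right).
  doubled (with −9 where >9): 3 8 2 7 6 9 5 6 9 → sum 55
  kept as-is: 5 4 0 0 3 8 1 7 8 → sum 36
Total = 55 + 36 = 91.
Check digit = (10 − (91 mod 10)) mod 10 = 9.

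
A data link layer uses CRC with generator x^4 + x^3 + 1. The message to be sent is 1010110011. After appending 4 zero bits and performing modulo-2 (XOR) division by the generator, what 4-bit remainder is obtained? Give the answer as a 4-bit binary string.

0010

Append 4 zeros: 10101100110000. Divide by 11001 (XOR where the leading bit is 1):
  pos 0: 10101 XOR 11001 = 01100
  pos 1: 11001 XOR 11001 = 00000
  pos 8: 11000 XOR 11001 = 00001
Remainder (last 4 bits) = 0010. This is the CRC / FCS.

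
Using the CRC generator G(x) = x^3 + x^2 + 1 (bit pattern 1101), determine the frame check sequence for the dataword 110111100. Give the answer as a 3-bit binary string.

100

Append 3 zeros: 110111100000. Divide by 1101 (XOR where the leading bit is 1):
  pos 0: 1101 XOR 1101 = 0000
  pos 4: 1110 XOR 1101 = 0011
  pos 6: 1100 XOR 1101 = 0001
Remainder (last 3 bits) = 100. This is the CRC / FCS.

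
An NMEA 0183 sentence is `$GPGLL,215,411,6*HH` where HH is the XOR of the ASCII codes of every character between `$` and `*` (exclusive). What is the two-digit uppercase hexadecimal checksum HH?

48

XOR the ASCII codes of the payload characters:
  'G' = 0x47 → acc = 0x47
  'P' = 0x50 → acc = 0x17
  'G' = 0x47 → acc = 0x50
  'L' = 0x4C → acc = 0x1C
  'L' = 0x4C → acc = 0x50
  ',' = 0x2C → acc = 0x7C
  '2' = 0x32 → acc = 0x4E
  '1' = 0x31 → acc = 0x7F
  '5' = 0x35 → acc = 0x4A
  ',' = 0x2C → acc = 0x66
  '4' = 0x34 → acc = 0x52
  '1' = 0x31 → acc = 0x63
  '1' = 0x31 → acc = 0x52
  ',' = 0x2C → acc = 0x7E
  '6' = 0x36 → acc = 0x48
Checksum = 0x48.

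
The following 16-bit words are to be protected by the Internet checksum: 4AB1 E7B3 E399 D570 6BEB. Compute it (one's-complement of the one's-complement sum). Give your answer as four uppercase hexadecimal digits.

A8A4

One's-complement addition (fold any carry out of bit 15 back into bit 0):
  0x4AB1 + 0xE7B3 = 0x13264 → wrap carry → 0x3265
  0x3265 + 0xE399 = 0x115FE → wrap carry → 0x15FF
  0x15FF + 0xD570 = 0x0EB6F
  0xEB6F + 0x6BEB = 0x1575A → wrap carry → 0x575B
One's-complement sum = 0x575B.
Checksum = ~0x575B & 0xFFFF = 0xA8A4.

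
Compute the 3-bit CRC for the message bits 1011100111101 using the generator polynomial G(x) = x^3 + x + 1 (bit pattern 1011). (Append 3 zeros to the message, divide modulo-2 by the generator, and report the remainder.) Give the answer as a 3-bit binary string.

100

Append 3 zeros: 1011100111101000. Divide by 1011 (XOR where the leading bit is 1):
  pos 0: 1011 XOR 1011 = 0000
  pos 4: 1001 XOR 1011 = 0010
  pos 6: 1011 XOR 1011 = 0000
  pos 10: 1010 XOR 1011 = 0001
Remainder (last 3 bits) = 100. This is the CRC / FCS.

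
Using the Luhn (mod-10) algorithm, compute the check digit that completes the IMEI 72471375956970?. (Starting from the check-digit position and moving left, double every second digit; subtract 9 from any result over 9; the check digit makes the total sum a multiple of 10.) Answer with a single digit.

3

Partial digits right→left: 0 7 9 6 5 9 5 7 3 1 7 4 2 7
Double every second digit counting from the check-digit position (so the 1st, 3rd, 5th, ... of the partial from the right).
  doubled (with −9 where >9): 0 9 1 1 6 5 4 → sum 26
  kept as-is: 7 6 9 7 1 4 7 → sum 41
Total = 26 + 41 = 67.
Check digit = (10 − (67 mod 10)) mod 10 = 3.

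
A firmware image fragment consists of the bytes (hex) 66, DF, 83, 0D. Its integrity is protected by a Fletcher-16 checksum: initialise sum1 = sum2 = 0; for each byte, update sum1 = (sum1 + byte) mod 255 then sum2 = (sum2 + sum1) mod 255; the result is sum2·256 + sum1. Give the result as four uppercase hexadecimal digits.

Running sums (mod 255):
  after byte 0 (66): sum1=102, sum2=102
  after byte 1 (DF): sum1=70, sum2=172
  after byte 2 (83): sum1=201, sum2=118
  after byte 3 (0D): sum1=214, sum2=77
Checksum = sum2·256 + sum1 = 77·256 + 214 = 19926 = 0x4DD6.

4DD6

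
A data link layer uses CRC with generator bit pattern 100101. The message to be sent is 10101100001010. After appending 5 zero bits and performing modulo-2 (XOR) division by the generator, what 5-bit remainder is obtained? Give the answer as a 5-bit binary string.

11110

Append 5 zeros: 1010110000101000000. Divide by 100101 (XOR where the leading bit is 1):
  pos 0: 101011 XOR 100101 = 001110
  pos 2: 111000 XOR 100101 = 011101
  pos 3: 111010 XOR 100101 = 011111
  pos 4: 111110 XOR 100101 = 011011
  pos 5: 110111 XOR 100101 = 010010
  pos 6: 100100 XOR 100101 = 000001
  pos 11: 110000 XOR 100101 = 010101
  pos 12: 101010 XOR 100101 = 001111
Remainder (last 5 bits) = 11110. This is the CRC / FCS.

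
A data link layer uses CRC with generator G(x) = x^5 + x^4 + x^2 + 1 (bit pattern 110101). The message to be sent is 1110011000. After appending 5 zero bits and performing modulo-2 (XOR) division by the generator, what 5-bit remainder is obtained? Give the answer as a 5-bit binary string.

Append 5 zeros: 111001100000000. Divide by 110101 (XOR where the leading bit is 1):
  pos 0: 111001 XOR 110101 = 001100
  pos 2: 110010 XOR 110101 = 000111
  pos 5: 111000 XOR 110101 = 001101
  pos 7: 110100 XOR 110101 = 000001
Remainder (last 5 bits) = 00100. This is the CRC / FCS.

00100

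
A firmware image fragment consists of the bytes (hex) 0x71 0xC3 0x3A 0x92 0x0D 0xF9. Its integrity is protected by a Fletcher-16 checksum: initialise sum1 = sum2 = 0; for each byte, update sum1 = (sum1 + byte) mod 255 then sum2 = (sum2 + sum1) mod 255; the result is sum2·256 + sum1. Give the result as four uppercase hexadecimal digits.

Running sums (mod 255):
  after byte 0 (0x71): sum1=113, sum2=113
  after byte 1 (0xC3): sum1=53, sum2=166
  after byte 2 (0x3A): sum1=111, sum2=22
  after byte 3 (0x92): sum1=2, sum2=24
  after byte 4 (0x0D): sum1=15, sum2=39
  after byte 5 (0xF9): sum1=9, sum2=48
Checksum = sum2·256 + sum1 = 48·256 + 9 = 12297 = 0x3009.

3009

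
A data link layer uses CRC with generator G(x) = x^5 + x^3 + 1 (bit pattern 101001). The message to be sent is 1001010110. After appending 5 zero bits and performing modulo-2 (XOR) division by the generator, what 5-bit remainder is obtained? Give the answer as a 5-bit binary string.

Append 5 zeros: 100101011000000. Divide by 101001 (XOR where the leading bit is 1):
  pos 0: 100101 XOR 101001 = 001100
  pos 2: 110001 XOR 101001 = 011000
  pos 3: 110001 XOR 101001 = 011000
  pos 4: 110000 XOR 101001 = 011001
  pos 5: 110010 XOR 101001 = 011011
  pos 6: 110110 XOR 101001 = 011111
  pos 7: 111110 XOR 101001 = 010111
  pos 8: 101110 XOR 101001 = 000111
Remainder (last 5 bits) = 01110. This is the CRC / FCS.

01110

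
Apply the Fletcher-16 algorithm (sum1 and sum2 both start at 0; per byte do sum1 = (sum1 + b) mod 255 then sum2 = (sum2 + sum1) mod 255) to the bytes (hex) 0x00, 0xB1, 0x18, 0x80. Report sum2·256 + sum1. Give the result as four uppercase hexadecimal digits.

C54A

Running sums (mod 255):
  after byte 0 (0x00): sum1=0, sum2=0
  after byte 1 (0xB1): sum1=177, sum2=177
  after byte 2 (0x18): sum1=201, sum2=123
  after byte 3 (0x80): sum1=74, sum2=197
Checksum = sum2·256 + sum1 = 197·256 + 74 = 50506 = 0xC54A.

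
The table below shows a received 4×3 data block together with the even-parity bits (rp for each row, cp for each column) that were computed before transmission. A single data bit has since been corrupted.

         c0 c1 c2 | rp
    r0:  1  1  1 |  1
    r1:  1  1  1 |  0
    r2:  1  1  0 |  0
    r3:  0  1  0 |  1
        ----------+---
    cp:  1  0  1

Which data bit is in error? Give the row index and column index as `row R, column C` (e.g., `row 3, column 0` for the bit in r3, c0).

Recompute each row's even parity and compare to rp:
  r0: data parity 1, sent rp 1 → ok
  r1: data parity 1, sent rp 0 → mismatch
  r2: data parity 0, sent rp 0 → ok
  r3: data parity 1, sent rp 1 → ok
Recompute each column's even parity and compare to cp:
  c0: data parity 1, sent cp 1 → ok
  c1: data parity 0, sent cp 0 → ok
  c2: data parity 0, sent cp 1 → mismatch
Exactly one row (r1) and one column (c2) fail → the flipped bit is at their intersection.

row 1, column 2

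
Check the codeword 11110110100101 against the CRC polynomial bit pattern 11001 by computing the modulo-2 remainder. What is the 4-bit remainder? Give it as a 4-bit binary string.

0101

Modulo-2 division of 11110110100101 by 11001:
  pos 0: 11110 XOR 11001 = 00111
  pos 2: 11111 XOR 11001 = 00110
  pos 4: 11001 XOR 11001 = 00000
Remainder = 0101 (nonzero — an error is detected).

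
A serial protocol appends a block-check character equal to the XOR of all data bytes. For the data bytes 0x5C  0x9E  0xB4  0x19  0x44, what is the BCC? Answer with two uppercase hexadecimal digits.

XOR the bytes together:
  start with 0x5C
  0x5C ⊕ 0x9E = 0xC2
  0xC2 ⊕ 0xB4 = 0x76
  0x76 ⊕ 0x19 = 0x6F
  0x6F ⊕ 0x44 = 0x2B

2B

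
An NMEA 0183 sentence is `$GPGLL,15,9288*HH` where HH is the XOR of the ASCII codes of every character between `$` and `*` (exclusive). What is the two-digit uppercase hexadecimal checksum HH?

5F

XOR the ASCII codes of the payload characters:
  'G' = 0x47 → acc = 0x47
  'P' = 0x50 → acc = 0x17
  'G' = 0x47 → acc = 0x50
  'L' = 0x4C → acc = 0x1C
  'L' = 0x4C → acc = 0x50
  ',' = 0x2C → acc = 0x7C
  '1' = 0x31 → acc = 0x4D
  '5' = 0x35 → acc = 0x78
  ',' = 0x2C → acc = 0x54
  '9' = 0x39 → acc = 0x6D
  '2' = 0x32 → acc = 0x5F
  '8' = 0x38 → acc = 0x67
  '8' = 0x38 → acc = 0x5F
Checksum = 0x5F.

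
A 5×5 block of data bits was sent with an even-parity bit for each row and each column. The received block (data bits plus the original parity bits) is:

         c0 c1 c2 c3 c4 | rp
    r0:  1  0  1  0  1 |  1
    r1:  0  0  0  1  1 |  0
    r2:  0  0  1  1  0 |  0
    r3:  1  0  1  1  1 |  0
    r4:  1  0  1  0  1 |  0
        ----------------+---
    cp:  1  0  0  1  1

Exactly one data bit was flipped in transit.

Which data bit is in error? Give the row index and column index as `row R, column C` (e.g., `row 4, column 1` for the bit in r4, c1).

Recompute each row's even parity and compare to rp:
  r0: data parity 1, sent rp 1 → ok
  r1: data parity 0, sent rp 0 → ok
  r2: data parity 0, sent rp 0 → ok
  r3: data parity 0, sent rp 0 → ok
  r4: data parity 1, sent rp 0 → mismatch
Recompute each column's even parity and compare to cp:
  c0: data parity 1, sent cp 1 → ok
  c1: data parity 0, sent cp 0 → ok
  c2: data parity 0, sent cp 0 → ok
  c3: data parity 1, sent cp 1 → ok
  c4: data parity 0, sent cp 1 → mismatch
Exactly one row (r4) and one column (c4) fail → the flipped bit is at their intersection.

row 4, column 4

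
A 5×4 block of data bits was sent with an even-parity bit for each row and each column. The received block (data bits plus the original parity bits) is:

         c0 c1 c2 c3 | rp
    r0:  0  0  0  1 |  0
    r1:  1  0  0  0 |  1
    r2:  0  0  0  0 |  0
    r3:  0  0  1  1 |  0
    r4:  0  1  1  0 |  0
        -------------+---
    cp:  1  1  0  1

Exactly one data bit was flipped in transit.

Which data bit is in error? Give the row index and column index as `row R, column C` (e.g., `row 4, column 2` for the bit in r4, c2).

Recompute each row's even parity and compare to rp:
  r0: data parity 1, sent rp 0 → mismatch
  r1: data parity 1, sent rp 1 → ok
  r2: data parity 0, sent rp 0 → ok
  r3: data parity 0, sent rp 0 → ok
  r4: data parity 0, sent rp 0 → ok
Recompute each column's even parity and compare to cp:
  c0: data parity 1, sent cp 1 → ok
  c1: data parity 1, sent cp 1 → ok
  c2: data parity 0, sent cp 0 → ok
  c3: data parity 0, sent cp 1 → mismatch
Exactly one row (r0) and one column (c3) fail → the flipped bit is at their intersection.

row 0, column 3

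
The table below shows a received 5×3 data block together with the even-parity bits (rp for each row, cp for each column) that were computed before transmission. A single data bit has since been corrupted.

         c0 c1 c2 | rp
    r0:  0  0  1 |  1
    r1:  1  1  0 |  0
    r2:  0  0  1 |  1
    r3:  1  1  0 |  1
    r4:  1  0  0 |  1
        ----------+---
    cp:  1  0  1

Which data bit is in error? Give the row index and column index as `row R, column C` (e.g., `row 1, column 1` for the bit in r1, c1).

Recompute each row's even parity and compare to rp:
  r0: data parity 1, sent rp 1 → ok
  r1: data parity 0, sent rp 0 → ok
  r2: data parity 1, sent rp 1 → ok
  r3: data parity 0, sent rp 1 → mismatch
  r4: data parity 1, sent rp 1 → ok
Recompute each column's even parity and compare to cp:
  c0: data parity 1, sent cp 1 → ok
  c1: data parity 0, sent cp 0 → ok
  c2: data parity 0, sent cp 1 → mismatch
Exactly one row (r3) and one column (c2) fail → the flipped bit is at their intersection.

row 3, column 2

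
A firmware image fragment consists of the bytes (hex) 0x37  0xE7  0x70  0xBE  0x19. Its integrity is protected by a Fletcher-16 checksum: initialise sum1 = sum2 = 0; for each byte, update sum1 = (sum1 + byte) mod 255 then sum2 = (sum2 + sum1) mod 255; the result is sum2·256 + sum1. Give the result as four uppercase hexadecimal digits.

9B67

Running sums (mod 255):
  after byte 0 (0x37): sum1=55, sum2=55
  after byte 1 (0xE7): sum1=31, sum2=86
  after byte 2 (0x70): sum1=143, sum2=229
  after byte 3 (0xBE): sum1=78, sum2=52
  after byte 4 (0x19): sum1=103, sum2=155
Checksum = sum2·256 + sum1 = 155·256 + 103 = 39783 = 0x9B67.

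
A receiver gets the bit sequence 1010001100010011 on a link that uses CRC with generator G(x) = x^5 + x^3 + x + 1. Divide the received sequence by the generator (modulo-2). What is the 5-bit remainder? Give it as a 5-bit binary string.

11111

Modulo-2 division of 1010001100010011 by 101011:
  pos 0: 101000 XOR 101011 = 000011
  pos 4: 111100 XOR 101011 = 010111
  pos 5: 101110 XOR 101011 = 000101
  pos 8: 101100 XOR 101011 = 000111
Remainder = 11111 (nonzero — an error is detected).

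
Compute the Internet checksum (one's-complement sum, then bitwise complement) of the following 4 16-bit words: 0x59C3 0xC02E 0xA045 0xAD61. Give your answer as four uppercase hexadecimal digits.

9866

One's-complement addition (fold any carry out of bit 15 back into bit 0):
  0x59C3 + 0xC02E = 0x119F1 → wrap carry → 0x19F2
  0x19F2 + 0xA045 = 0x0BA37
  0xBA37 + 0xAD61 = 0x16798 → wrap carry → 0x6799
One's-complement sum = 0x6799.
Checksum = ~0x6799 & 0xFFFF = 0x9866.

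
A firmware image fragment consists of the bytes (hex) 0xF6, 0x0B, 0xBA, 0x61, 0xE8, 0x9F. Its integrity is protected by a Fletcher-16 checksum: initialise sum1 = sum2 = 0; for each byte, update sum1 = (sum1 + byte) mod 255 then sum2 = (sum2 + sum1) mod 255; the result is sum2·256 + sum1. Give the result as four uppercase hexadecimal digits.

Running sums (mod 255):
  after byte 0 (0xF6): sum1=246, sum2=246
  after byte 1 (0x0B): sum1=2, sum2=248
  after byte 2 (0xBA): sum1=188, sum2=181
  after byte 3 (0x61): sum1=30, sum2=211
  after byte 4 (0xE8): sum1=7, sum2=218
  after byte 5 (0x9F): sum1=166, sum2=129
Checksum = sum2·256 + sum1 = 129·256 + 166 = 33190 = 0x81A6.

81A6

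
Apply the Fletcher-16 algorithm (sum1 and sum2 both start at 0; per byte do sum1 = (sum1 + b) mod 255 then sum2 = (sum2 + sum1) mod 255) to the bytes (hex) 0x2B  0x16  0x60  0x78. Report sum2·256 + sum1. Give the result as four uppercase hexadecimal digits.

281A

Running sums (mod 255):
  after byte 0 (0x2B): sum1=43, sum2=43
  after byte 1 (0x16): sum1=65, sum2=108
  after byte 2 (0x60): sum1=161, sum2=14
  after byte 3 (0x78): sum1=26, sum2=40
Checksum = sum2·256 + sum1 = 40·256 + 26 = 10266 = 0x281A.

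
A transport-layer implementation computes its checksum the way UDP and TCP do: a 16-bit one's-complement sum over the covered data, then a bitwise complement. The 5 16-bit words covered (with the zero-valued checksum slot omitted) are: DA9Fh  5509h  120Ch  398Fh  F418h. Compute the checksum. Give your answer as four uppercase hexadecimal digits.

One's-complement addition (fold any carry out of bit 15 back into bit 0):
  0xDA9F + 0x5509 = 0x12FA8 → wrap carry → 0x2FA9
  0x2FA9 + 0x120C = 0x041B5
  0x41B5 + 0x398F = 0x07B44
  0x7B44 + 0xF418 = 0x16F5C → wrap carry → 0x6F5D
One's-complement sum = 0x6F5D.
Checksum = ~0x6F5D & 0xFFFF = 0x90A2.

90A2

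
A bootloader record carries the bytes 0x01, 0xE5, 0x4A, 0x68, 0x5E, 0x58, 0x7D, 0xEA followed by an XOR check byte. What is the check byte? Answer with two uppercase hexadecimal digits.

XOR the bytes together:
  start with 0x01
  0x01 ⊕ 0xE5 = 0xE4
  0xE4 ⊕ 0x4A = 0xAE
  0xAE ⊕ 0x68 = 0xC6
  0xC6 ⊕ 0x5E = 0x98
  0x98 ⊕ 0x58 = 0xC0
  0xC0 ⊕ 0x7D = 0xBD
  0xBD ⊕ 0xEA = 0x57

57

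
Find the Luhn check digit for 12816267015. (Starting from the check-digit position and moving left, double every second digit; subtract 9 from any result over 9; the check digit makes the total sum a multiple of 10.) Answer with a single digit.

Partial digits right→left: 5 1 0 7 6 2 6 1 8 2 1
Double every second digit counting from the check-digit position (so the 1st, 3rd, 5th, ... of the partial from the right).
  doubled (with −9 where >9): 1 0 3 3 7 2 → sum 16
  kept as-is: 1 7 2 1 2 → sum 13
Total = 16 + 13 = 29.
Check digit = (10 − (29 mod 10)) mod 10 = 1.

1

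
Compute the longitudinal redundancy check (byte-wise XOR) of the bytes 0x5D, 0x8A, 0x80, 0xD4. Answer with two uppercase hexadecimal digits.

83

XOR the bytes together:
  start with 0x5D
  0x5D ⊕ 0x8A = 0xD7
  0xD7 ⊕ 0x80 = 0x57
  0x57 ⊕ 0xD4 = 0x83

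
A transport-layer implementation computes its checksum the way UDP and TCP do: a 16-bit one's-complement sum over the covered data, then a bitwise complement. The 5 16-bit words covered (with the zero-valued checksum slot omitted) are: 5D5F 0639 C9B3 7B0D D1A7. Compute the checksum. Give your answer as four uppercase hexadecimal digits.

85FE

One's-complement addition (fold any carry out of bit 15 back into bit 0):
  0x5D5F + 0x0639 = 0x06398
  0x6398 + 0xC9B3 = 0x12D4B → wrap carry → 0x2D4C
  0x2D4C + 0x7B0D = 0x0A859
  0xA859 + 0xD1A7 = 0x17A00 → wrap carry → 0x7A01
One's-complement sum = 0x7A01.
Checksum = ~0x7A01 & 0xFFFF = 0x85FE.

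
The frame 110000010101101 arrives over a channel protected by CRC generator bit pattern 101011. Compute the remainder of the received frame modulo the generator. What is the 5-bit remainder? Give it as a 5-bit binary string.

01011

Modulo-2 division of 110000010101101 by 101011:
  pos 0: 110000 XOR 101011 = 011011
  pos 1: 110110 XOR 101011 = 011101
  pos 2: 111011 XOR 101011 = 010000
  pos 3: 100000 XOR 101011 = 001011
  pos 5: 101110 XOR 101011 = 000101
  pos 8: 101110 XOR 101011 = 000101
Remainder = 01011 (nonzero — an error is detected).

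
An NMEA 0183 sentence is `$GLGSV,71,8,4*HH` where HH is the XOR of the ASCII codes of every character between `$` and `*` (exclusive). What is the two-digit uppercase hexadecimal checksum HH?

XOR the ASCII codes of the payload characters:
  'G' = 0x47 → acc = 0x47
  'L' = 0x4C → acc = 0x0B
  'G' = 0x47 → acc = 0x4C
  'S' = 0x53 → acc = 0x1F
  'V' = 0x56 → acc = 0x49
  ',' = 0x2C → acc = 0x65
  '7' = 0x37 → acc = 0x52
  '1' = 0x31 → acc = 0x63
  ',' = 0x2C → acc = 0x4F
  '8' = 0x38 → acc = 0x77
  ',' = 0x2C → acc = 0x5B
  '4' = 0x34 → acc = 0x6F
Checksum = 0x6F.

6F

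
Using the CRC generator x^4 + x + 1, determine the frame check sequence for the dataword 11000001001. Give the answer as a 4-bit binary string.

Append 4 zeros: 110000010010000. Divide by 10011 (XOR where the leading bit is 1):
  pos 0: 11000 XOR 10011 = 01011
  pos 1: 10110 XOR 10011 = 00101
  pos 3: 10101 XOR 10011 = 00110
  pos 5: 11000 XOR 10011 = 01011
  pos 6: 10111 XOR 10011 = 00100
  pos 8: 10000 XOR 10011 = 00011
Remainder (last 4 bits) = 1100. This is the CRC / FCS.

1100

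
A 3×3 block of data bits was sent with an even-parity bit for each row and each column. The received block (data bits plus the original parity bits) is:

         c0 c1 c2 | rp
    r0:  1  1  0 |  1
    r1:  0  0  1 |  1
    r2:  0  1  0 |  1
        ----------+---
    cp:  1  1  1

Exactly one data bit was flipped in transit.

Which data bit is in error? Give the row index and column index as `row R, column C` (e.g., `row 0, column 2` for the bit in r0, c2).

row 0, column 1

Recompute each row's even parity and compare to rp:
  r0: data parity 0, sent rp 1 → mismatch
  r1: data parity 1, sent rp 1 → ok
  r2: data parity 1, sent rp 1 → ok
Recompute each column's even parity and compare to cp:
  c0: data parity 1, sent cp 1 → ok
  c1: data parity 0, sent cp 1 → mismatch
  c2: data parity 1, sent cp 1 → ok
Exactly one row (r0) and one column (c1) fail → the flipped bit is at their intersection.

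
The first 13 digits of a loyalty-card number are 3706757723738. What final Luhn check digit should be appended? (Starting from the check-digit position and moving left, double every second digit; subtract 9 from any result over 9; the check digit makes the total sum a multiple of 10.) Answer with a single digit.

Partial digits right→left: 8 3 7 3 2 7 7 5 7 6 0 7 3
Double every second digit counting from the check-digit position (so the 1st, 3rd, 5th, ... of the partial from the right).
  doubled (with −9 where >9): 7 5 4 5 5 0 6 → sum 32
  kept as-is: 3 3 7 5 6 7 → sum 31
Total = 32 + 31 = 63.
Check digit = (10 − (63 mod 10)) mod 10 = 7.

7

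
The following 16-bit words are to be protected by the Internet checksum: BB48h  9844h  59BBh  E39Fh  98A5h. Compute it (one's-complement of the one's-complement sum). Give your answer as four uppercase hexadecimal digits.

D671

One's-complement addition (fold any carry out of bit 15 back into bit 0):
  0xBB48 + 0x9844 = 0x1538C → wrap carry → 0x538D
  0x538D + 0x59BB = 0x0AD48
  0xAD48 + 0xE39F = 0x190E7 → wrap carry → 0x90E8
  0x90E8 + 0x98A5 = 0x1298D → wrap carry → 0x298E
One's-complement sum = 0x298E.
Checksum = ~0x298E & 0xFFFF = 0xD671.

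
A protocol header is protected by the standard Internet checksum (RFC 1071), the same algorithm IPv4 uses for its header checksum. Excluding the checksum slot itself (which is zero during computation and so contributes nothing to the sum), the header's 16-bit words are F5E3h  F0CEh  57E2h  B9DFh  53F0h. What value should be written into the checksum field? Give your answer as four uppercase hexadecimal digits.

One's-complement addition (fold any carry out of bit 15 back into bit 0):
  0xF5E3 + 0xF0CE = 0x1E6B1 → wrap carry → 0xE6B2
  0xE6B2 + 0x57E2 = 0x13E94 → wrap carry → 0x3E95
  0x3E95 + 0xB9DF = 0x0F874
  0xF874 + 0x53F0 = 0x14C64 → wrap carry → 0x4C65
One's-complement sum = 0x4C65.
Checksum = ~0x4C65 & 0xFFFF = 0xB39A.

B39A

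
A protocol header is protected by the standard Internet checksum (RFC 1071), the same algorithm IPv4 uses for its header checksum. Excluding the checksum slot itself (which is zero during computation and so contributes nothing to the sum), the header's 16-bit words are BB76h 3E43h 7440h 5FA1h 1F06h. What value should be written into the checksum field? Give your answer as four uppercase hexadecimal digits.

135E

One's-complement addition (fold any carry out of bit 15 back into bit 0):
  0xBB76 + 0x3E43 = 0x0F9B9
  0xF9B9 + 0x7440 = 0x16DF9 → wrap carry → 0x6DFA
  0x6DFA + 0x5FA1 = 0x0CD9B
  0xCD9B + 0x1F06 = 0x0ECA1
One's-complement sum = 0xECA1.
Checksum = ~0xECA1 & 0xFFFF = 0x135E.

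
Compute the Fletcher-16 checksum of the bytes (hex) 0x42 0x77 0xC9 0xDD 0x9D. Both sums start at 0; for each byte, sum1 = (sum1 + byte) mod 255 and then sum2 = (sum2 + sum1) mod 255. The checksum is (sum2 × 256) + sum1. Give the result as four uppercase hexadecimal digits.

Running sums (mod 255):
  after byte 0 (0x42): sum1=66, sum2=66
  after byte 1 (0x77): sum1=185, sum2=251
  after byte 2 (0xC9): sum1=131, sum2=127
  after byte 3 (0xDD): sum1=97, sum2=224
  after byte 4 (0x9D): sum1=254, sum2=223
Checksum = sum2·256 + sum1 = 223·256 + 254 = 57342 = 0xDFFE.

DFFE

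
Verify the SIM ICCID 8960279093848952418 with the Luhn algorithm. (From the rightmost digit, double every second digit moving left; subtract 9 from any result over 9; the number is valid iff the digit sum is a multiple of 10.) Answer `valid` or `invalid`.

From the right, keep odd positions and double even positions (subtract 9 from any doubled value over 9):
  doubled (positions 2,4,...): 2 4 9 8 6 0 5 0 9 → sum 43
  kept (positions 1,3,...): 8 4 5 8 8 9 9 2 6 8 → sum 67
Total = 110.
110 mod 10 = 0, so the number is valid.

valid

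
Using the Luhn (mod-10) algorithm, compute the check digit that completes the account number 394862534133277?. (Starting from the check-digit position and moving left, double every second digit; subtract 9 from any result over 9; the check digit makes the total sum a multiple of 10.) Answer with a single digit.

Partial digits right→left: 7 7 2 3 3 1 4 3 5 2 6 8 4 9 3
Double every second digit counting from the check-digit position (so the 1st, 3rd, 5th, ... of the partial from the right).
  doubled (with −9 where >9): 5 4 6 8 1 3 8 6 → sum 41
  kept as-is: 7 3 1 3 2 8 9 → sum 33
Total = 41 + 33 = 74.
Check digit = (10 − (74 mod 10)) mod 10 = 6.

6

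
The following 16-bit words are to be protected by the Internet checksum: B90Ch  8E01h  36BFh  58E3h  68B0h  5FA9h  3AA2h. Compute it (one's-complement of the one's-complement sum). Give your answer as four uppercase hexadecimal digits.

2653

One's-complement addition (fold any carry out of bit 15 back into bit 0):
  0xB90C + 0x8E01 = 0x1470D → wrap carry → 0x470E
  0x470E + 0x36BF = 0x07DCD
  0x7DCD + 0x58E3 = 0x0D6B0
  0xD6B0 + 0x68B0 = 0x13F60 → wrap carry → 0x3F61
  0x3F61 + 0x5FA9 = 0x09F0A
  0x9F0A + 0x3AA2 = 0x0D9AC
One's-complement sum = 0xD9AC.
Checksum = ~0xD9AC & 0xFFFF = 0x2653.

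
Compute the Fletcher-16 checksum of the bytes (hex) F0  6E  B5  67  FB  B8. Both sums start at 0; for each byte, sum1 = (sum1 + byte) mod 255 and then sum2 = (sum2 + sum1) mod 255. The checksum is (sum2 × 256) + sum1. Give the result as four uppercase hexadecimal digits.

8B31

Running sums (mod 255):
  after byte 0 (F0): sum1=240, sum2=240
  after byte 1 (6E): sum1=95, sum2=80
  after byte 2 (B5): sum1=21, sum2=101
  after byte 3 (67): sum1=124, sum2=225
  after byte 4 (FB): sum1=120, sum2=90
  after byte 5 (B8): sum1=49, sum2=139
Checksum = sum2·256 + sum1 = 139·256 + 49 = 35633 = 0x8B31.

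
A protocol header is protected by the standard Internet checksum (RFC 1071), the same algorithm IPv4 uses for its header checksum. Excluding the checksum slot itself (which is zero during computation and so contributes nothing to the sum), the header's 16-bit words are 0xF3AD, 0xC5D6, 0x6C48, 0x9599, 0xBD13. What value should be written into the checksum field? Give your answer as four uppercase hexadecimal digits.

8785

One's-complement addition (fold any carry out of bit 15 back into bit 0):
  0xF3AD + 0xC5D6 = 0x1B983 → wrap carry → 0xB984
  0xB984 + 0x6C48 = 0x125CC → wrap carry → 0x25CD
  0x25CD + 0x9599 = 0x0BB66
  0xBB66 + 0xBD13 = 0x17879 → wrap carry → 0x787A
One's-complement sum = 0x787A.
Checksum = ~0x787A & 0xFFFF = 0x8785.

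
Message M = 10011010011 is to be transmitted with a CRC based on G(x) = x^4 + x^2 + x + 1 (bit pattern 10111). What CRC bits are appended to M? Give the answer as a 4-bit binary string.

0101

Append 4 zeros: 100110100110000. Divide by 10111 (XOR where the leading bit is 1):
  pos 0: 10011 XOR 10111 = 00100
  pos 2: 10001 XOR 10111 = 00110
  pos 4: 11000 XOR 10111 = 01111
  pos 5: 11111 XOR 10111 = 01000
  pos 6: 10001 XOR 10111 = 00110
  pos 8: 11000 XOR 10111 = 01111
  pos 9: 11110 XOR 10111 = 01001
  pos 10: 10010 XOR 10111 = 00101
Remainder (last 4 bits) = 0101. This is the CRC / FCS.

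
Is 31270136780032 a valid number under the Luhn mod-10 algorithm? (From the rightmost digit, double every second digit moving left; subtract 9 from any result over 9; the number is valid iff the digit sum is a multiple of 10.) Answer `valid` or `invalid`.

invalid

From the right, keep odd positions and double even positions (subtract 9 from any doubled value over 9):
  doubled (positions 2,4,...): 6 0 5 6 0 4 6 → sum 27
  kept (positions 1,3,...): 2 0 8 6 1 7 1 → sum 25
Total = 52.
52 mod 10 = 2, so the number is invalid.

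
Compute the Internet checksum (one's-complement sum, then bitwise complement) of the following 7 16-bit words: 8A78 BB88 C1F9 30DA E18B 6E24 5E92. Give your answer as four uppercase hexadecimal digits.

One's-complement addition (fold any carry out of bit 15 back into bit 0):
  0x8A78 + 0xBB88 = 0x14600 → wrap carry → 0x4601
  0x4601 + 0xC1F9 = 0x107FA → wrap carry → 0x07FB
  0x07FB + 0x30DA = 0x038D5
  0x38D5 + 0xE18B = 0x11A60 → wrap carry → 0x1A61
  0x1A61 + 0x6E24 = 0x08885
  0x8885 + 0x5E92 = 0x0E717
One's-complement sum = 0xE717.
Checksum = ~0xE717 & 0xFFFF = 0x18E8.

18E8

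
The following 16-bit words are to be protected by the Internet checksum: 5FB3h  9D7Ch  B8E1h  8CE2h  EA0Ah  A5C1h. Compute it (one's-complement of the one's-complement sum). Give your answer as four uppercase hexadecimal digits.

One's-complement addition (fold any carry out of bit 15 back into bit 0):
  0x5FB3 + 0x9D7C = 0x0FD2F
  0xFD2F + 0xB8E1 = 0x1B610 → wrap carry → 0xB611
  0xB611 + 0x8CE2 = 0x142F3 → wrap carry → 0x42F4
  0x42F4 + 0xEA0A = 0x12CFE → wrap carry → 0x2CFF
  0x2CFF + 0xA5C1 = 0x0D2C0
One's-complement sum = 0xD2C0.
Checksum = ~0xD2C0 & 0xFFFF = 0x2D3F.

2D3F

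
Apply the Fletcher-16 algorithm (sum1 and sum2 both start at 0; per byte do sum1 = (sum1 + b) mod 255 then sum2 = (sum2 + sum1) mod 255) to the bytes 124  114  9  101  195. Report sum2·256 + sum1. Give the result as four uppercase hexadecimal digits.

E121

Running sums (mod 255):
  after byte 0 (124): sum1=124, sum2=124
  after byte 1 (114): sum1=238, sum2=107
  after byte 2 (9): sum1=247, sum2=99
  after byte 3 (101): sum1=93, sum2=192
  after byte 4 (195): sum1=33, sum2=225
Checksum = sum2·256 + sum1 = 225·256 + 33 = 57633 = 0xE121.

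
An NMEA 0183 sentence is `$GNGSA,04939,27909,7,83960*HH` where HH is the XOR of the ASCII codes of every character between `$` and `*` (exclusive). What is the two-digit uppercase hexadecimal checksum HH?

XOR the ASCII codes of the payload characters:
  'G' = 0x47 → acc = 0x47
  'N' = 0x4E → acc = 0x09
  'G' = 0x47 → acc = 0x4E
  'S' = 0x53 → acc = 0x1D
  'A' = 0x41 → acc = 0x5C
  ',' = 0x2C → acc = 0x70
  '0' = 0x30 → acc = 0x40
  '4' = 0x34 → acc = 0x74
  '9' = 0x39 → acc = 0x4D
  '3' = 0x33 → acc = 0x7E
  '9' = 0x39 → acc = 0x47
  ',' = 0x2C → acc = 0x6B
  '2' = 0x32 → acc = 0x59
  '7' = 0x37 → acc = 0x6E
  '9' = 0x39 → acc = 0x57
  '0' = 0x30 → acc = 0x67
  '9' = 0x39 → acc = 0x5E
  ',' = 0x2C → acc = 0x72
  '7' = 0x37 → acc = 0x45
  ',' = 0x2C → acc = 0x69
  '8' = 0x38 → acc = 0x51
  '3' = 0x33 → acc = 0x62
  '9' = 0x39 → acc = 0x5B
  '6' = 0x36 → acc = 0x6D
  '0' = 0x30 → acc = 0x5D
Checksum = 0x5D.

5D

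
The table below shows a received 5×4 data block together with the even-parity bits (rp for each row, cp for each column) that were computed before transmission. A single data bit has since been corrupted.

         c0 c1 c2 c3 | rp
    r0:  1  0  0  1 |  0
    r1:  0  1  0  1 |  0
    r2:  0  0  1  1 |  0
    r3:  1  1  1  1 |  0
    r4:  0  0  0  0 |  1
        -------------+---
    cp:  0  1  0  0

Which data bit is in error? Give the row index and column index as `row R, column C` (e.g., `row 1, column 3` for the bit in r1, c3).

Recompute each row's even parity and compare to rp:
  r0: data parity 0, sent rp 0 → ok
  r1: data parity 0, sent rp 0 → ok
  r2: data parity 0, sent rp 0 → ok
  r3: data parity 0, sent rp 0 → ok
  r4: data parity 0, sent rp 1 → mismatch
Recompute each column's even parity and compare to cp:
  c0: data parity 0, sent cp 0 → ok
  c1: data parity 0, sent cp 1 → mismatch
  c2: data parity 0, sent cp 0 → ok
  c3: data parity 0, sent cp 0 → ok
Exactly one row (r4) and one column (c1) fail → the flipped bit is at their intersection.

row 4, column 1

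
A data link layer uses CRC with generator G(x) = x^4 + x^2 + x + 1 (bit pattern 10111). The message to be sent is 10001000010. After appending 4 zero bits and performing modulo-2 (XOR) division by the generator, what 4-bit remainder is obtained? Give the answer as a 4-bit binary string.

0111

Append 4 zeros: 100010000100000. Divide by 10111 (XOR where the leading bit is 1):
  pos 0: 10001 XOR 10111 = 00110
  pos 2: 11000 XOR 10111 = 01111
  pos 3: 11110 XOR 10111 = 01001
  pos 4: 10010 XOR 10111 = 00101
  pos 6: 10110 XOR 10111 = 00001
  pos 10: 10000 XOR 10111 = 00111
Remainder (last 4 bits) = 0111. This is the CRC / FCS.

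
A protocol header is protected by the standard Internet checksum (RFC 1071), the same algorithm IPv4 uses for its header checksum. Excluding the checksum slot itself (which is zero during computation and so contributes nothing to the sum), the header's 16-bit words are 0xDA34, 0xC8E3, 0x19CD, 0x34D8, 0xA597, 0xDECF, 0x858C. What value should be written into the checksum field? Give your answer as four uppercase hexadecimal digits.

One's-complement addition (fold any carry out of bit 15 back into bit 0):
  0xDA34 + 0xC8E3 = 0x1A317 → wrap carry → 0xA318
  0xA318 + 0x19CD = 0x0BCE5
  0xBCE5 + 0x34D8 = 0x0F1BD
  0xF1BD + 0xA597 = 0x19754 → wrap carry → 0x9755
  0x9755 + 0xDECF = 0x17624 → wrap carry → 0x7625
  0x7625 + 0x858C = 0x0FBB1
One's-complement sum = 0xFBB1.
Checksum = ~0xFBB1 & 0xFFFF = 0x044E.

044E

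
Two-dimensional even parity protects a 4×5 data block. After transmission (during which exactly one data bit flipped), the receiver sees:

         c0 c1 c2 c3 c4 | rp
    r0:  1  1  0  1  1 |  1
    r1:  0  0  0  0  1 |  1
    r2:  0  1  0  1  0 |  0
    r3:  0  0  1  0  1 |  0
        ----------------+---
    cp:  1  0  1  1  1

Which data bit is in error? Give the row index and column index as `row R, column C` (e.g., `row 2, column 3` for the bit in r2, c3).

Recompute each row's even parity and compare to rp:
  r0: data parity 0, sent rp 1 → mismatch
  r1: data parity 1, sent rp 1 → ok
  r2: data parity 0, sent rp 0 → ok
  r3: data parity 0, sent rp 0 → ok
Recompute each column's even parity and compare to cp:
  c0: data parity 1, sent cp 1 → ok
  c1: data parity 0, sent cp 0 → ok
  c2: data parity 1, sent cp 1 → ok
  c3: data parity 0, sent cp 1 → mismatch
  c4: data parity 1, sent cp 1 → ok
Exactly one row (r0) and one column (c3) fail → the flipped bit is at their intersection.

row 0, column 3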